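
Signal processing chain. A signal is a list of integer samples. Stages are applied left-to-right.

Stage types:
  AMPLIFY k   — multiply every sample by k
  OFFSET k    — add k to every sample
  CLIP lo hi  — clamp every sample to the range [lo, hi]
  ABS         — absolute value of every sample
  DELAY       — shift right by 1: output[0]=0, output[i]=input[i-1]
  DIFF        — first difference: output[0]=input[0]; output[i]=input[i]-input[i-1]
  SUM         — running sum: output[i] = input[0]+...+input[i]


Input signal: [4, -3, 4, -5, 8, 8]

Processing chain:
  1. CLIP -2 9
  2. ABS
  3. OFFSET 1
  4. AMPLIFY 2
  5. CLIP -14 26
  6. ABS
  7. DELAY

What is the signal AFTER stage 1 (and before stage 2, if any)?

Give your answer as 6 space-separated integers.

Input: [4, -3, 4, -5, 8, 8]
Stage 1 (CLIP -2 9): clip(4,-2,9)=4, clip(-3,-2,9)=-2, clip(4,-2,9)=4, clip(-5,-2,9)=-2, clip(8,-2,9)=8, clip(8,-2,9)=8 -> [4, -2, 4, -2, 8, 8]

Answer: 4 -2 4 -2 8 8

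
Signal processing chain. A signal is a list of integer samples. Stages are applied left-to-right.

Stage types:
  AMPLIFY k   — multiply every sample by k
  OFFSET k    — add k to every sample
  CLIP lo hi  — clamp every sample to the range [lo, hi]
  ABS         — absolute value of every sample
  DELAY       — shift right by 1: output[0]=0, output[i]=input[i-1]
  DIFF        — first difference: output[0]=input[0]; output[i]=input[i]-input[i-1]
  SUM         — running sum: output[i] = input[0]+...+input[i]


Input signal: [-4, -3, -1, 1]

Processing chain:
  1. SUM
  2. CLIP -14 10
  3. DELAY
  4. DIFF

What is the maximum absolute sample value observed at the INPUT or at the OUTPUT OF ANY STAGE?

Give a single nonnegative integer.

Input: [-4, -3, -1, 1] (max |s|=4)
Stage 1 (SUM): sum[0..0]=-4, sum[0..1]=-7, sum[0..2]=-8, sum[0..3]=-7 -> [-4, -7, -8, -7] (max |s|=8)
Stage 2 (CLIP -14 10): clip(-4,-14,10)=-4, clip(-7,-14,10)=-7, clip(-8,-14,10)=-8, clip(-7,-14,10)=-7 -> [-4, -7, -8, -7] (max |s|=8)
Stage 3 (DELAY): [0, -4, -7, -8] = [0, -4, -7, -8] -> [0, -4, -7, -8] (max |s|=8)
Stage 4 (DIFF): s[0]=0, -4-0=-4, -7--4=-3, -8--7=-1 -> [0, -4, -3, -1] (max |s|=4)
Overall max amplitude: 8

Answer: 8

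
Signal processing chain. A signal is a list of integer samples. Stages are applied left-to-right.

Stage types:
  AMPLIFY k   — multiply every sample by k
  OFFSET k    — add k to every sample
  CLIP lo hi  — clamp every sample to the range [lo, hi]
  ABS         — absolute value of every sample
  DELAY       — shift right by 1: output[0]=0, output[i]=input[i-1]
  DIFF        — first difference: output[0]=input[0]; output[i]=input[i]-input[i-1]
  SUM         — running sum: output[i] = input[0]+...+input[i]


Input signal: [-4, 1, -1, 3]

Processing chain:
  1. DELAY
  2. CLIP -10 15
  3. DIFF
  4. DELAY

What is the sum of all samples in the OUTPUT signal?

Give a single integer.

Answer: 1

Derivation:
Input: [-4, 1, -1, 3]
Stage 1 (DELAY): [0, -4, 1, -1] = [0, -4, 1, -1] -> [0, -4, 1, -1]
Stage 2 (CLIP -10 15): clip(0,-10,15)=0, clip(-4,-10,15)=-4, clip(1,-10,15)=1, clip(-1,-10,15)=-1 -> [0, -4, 1, -1]
Stage 3 (DIFF): s[0]=0, -4-0=-4, 1--4=5, -1-1=-2 -> [0, -4, 5, -2]
Stage 4 (DELAY): [0, 0, -4, 5] = [0, 0, -4, 5] -> [0, 0, -4, 5]
Output sum: 1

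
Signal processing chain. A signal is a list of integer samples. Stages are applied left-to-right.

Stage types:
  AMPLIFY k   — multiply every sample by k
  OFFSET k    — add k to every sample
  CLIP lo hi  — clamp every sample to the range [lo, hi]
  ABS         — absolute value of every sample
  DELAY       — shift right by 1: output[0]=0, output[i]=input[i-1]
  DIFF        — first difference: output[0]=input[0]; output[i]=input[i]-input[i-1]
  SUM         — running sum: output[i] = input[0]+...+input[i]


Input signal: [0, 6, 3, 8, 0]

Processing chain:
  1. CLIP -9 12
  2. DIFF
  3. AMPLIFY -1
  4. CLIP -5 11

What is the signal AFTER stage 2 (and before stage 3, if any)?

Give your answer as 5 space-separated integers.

Input: [0, 6, 3, 8, 0]
Stage 1 (CLIP -9 12): clip(0,-9,12)=0, clip(6,-9,12)=6, clip(3,-9,12)=3, clip(8,-9,12)=8, clip(0,-9,12)=0 -> [0, 6, 3, 8, 0]
Stage 2 (DIFF): s[0]=0, 6-0=6, 3-6=-3, 8-3=5, 0-8=-8 -> [0, 6, -3, 5, -8]

Answer: 0 6 -3 5 -8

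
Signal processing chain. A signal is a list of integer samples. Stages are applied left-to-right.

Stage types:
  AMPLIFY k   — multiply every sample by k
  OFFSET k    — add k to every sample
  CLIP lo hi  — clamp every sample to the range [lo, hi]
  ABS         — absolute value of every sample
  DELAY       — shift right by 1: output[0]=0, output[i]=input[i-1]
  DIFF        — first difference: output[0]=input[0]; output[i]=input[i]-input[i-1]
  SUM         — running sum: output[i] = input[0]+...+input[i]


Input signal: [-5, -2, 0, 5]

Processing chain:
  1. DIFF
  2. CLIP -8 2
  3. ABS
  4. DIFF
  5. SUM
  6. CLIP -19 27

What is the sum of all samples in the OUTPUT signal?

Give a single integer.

Answer: 11

Derivation:
Input: [-5, -2, 0, 5]
Stage 1 (DIFF): s[0]=-5, -2--5=3, 0--2=2, 5-0=5 -> [-5, 3, 2, 5]
Stage 2 (CLIP -8 2): clip(-5,-8,2)=-5, clip(3,-8,2)=2, clip(2,-8,2)=2, clip(5,-8,2)=2 -> [-5, 2, 2, 2]
Stage 3 (ABS): |-5|=5, |2|=2, |2|=2, |2|=2 -> [5, 2, 2, 2]
Stage 4 (DIFF): s[0]=5, 2-5=-3, 2-2=0, 2-2=0 -> [5, -3, 0, 0]
Stage 5 (SUM): sum[0..0]=5, sum[0..1]=2, sum[0..2]=2, sum[0..3]=2 -> [5, 2, 2, 2]
Stage 6 (CLIP -19 27): clip(5,-19,27)=5, clip(2,-19,27)=2, clip(2,-19,27)=2, clip(2,-19,27)=2 -> [5, 2, 2, 2]
Output sum: 11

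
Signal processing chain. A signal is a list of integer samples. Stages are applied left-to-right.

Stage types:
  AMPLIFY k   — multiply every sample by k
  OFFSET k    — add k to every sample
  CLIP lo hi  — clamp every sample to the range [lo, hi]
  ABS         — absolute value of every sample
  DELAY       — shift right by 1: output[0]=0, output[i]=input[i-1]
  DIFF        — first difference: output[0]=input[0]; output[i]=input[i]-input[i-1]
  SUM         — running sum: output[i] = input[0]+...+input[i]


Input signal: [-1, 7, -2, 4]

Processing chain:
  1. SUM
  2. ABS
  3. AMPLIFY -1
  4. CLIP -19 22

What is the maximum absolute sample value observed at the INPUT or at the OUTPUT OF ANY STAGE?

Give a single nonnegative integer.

Answer: 8

Derivation:
Input: [-1, 7, -2, 4] (max |s|=7)
Stage 1 (SUM): sum[0..0]=-1, sum[0..1]=6, sum[0..2]=4, sum[0..3]=8 -> [-1, 6, 4, 8] (max |s|=8)
Stage 2 (ABS): |-1|=1, |6|=6, |4|=4, |8|=8 -> [1, 6, 4, 8] (max |s|=8)
Stage 3 (AMPLIFY -1): 1*-1=-1, 6*-1=-6, 4*-1=-4, 8*-1=-8 -> [-1, -6, -4, -8] (max |s|=8)
Stage 4 (CLIP -19 22): clip(-1,-19,22)=-1, clip(-6,-19,22)=-6, clip(-4,-19,22)=-4, clip(-8,-19,22)=-8 -> [-1, -6, -4, -8] (max |s|=8)
Overall max amplitude: 8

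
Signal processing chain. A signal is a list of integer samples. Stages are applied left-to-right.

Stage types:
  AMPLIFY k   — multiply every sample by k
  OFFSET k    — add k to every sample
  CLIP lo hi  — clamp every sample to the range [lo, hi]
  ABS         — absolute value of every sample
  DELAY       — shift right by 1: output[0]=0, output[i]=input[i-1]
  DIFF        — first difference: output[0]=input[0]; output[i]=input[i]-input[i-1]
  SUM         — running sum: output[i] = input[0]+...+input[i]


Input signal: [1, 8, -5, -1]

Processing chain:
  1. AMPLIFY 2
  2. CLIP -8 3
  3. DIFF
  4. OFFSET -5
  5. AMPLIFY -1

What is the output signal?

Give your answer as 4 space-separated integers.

Answer: 3 4 16 -1

Derivation:
Input: [1, 8, -5, -1]
Stage 1 (AMPLIFY 2): 1*2=2, 8*2=16, -5*2=-10, -1*2=-2 -> [2, 16, -10, -2]
Stage 2 (CLIP -8 3): clip(2,-8,3)=2, clip(16,-8,3)=3, clip(-10,-8,3)=-8, clip(-2,-8,3)=-2 -> [2, 3, -8, -2]
Stage 3 (DIFF): s[0]=2, 3-2=1, -8-3=-11, -2--8=6 -> [2, 1, -11, 6]
Stage 4 (OFFSET -5): 2+-5=-3, 1+-5=-4, -11+-5=-16, 6+-5=1 -> [-3, -4, -16, 1]
Stage 5 (AMPLIFY -1): -3*-1=3, -4*-1=4, -16*-1=16, 1*-1=-1 -> [3, 4, 16, -1]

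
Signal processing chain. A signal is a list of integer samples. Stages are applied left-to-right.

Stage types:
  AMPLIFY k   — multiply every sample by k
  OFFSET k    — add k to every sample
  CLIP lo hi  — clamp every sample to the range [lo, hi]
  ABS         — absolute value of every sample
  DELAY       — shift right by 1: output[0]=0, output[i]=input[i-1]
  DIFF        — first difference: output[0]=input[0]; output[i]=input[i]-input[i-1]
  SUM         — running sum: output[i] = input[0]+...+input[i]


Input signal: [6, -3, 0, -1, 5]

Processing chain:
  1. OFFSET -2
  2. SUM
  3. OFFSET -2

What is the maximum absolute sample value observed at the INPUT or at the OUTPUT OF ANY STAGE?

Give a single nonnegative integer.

Input: [6, -3, 0, -1, 5] (max |s|=6)
Stage 1 (OFFSET -2): 6+-2=4, -3+-2=-5, 0+-2=-2, -1+-2=-3, 5+-2=3 -> [4, -5, -2, -3, 3] (max |s|=5)
Stage 2 (SUM): sum[0..0]=4, sum[0..1]=-1, sum[0..2]=-3, sum[0..3]=-6, sum[0..4]=-3 -> [4, -1, -3, -6, -3] (max |s|=6)
Stage 3 (OFFSET -2): 4+-2=2, -1+-2=-3, -3+-2=-5, -6+-2=-8, -3+-2=-5 -> [2, -3, -5, -8, -5] (max |s|=8)
Overall max amplitude: 8

Answer: 8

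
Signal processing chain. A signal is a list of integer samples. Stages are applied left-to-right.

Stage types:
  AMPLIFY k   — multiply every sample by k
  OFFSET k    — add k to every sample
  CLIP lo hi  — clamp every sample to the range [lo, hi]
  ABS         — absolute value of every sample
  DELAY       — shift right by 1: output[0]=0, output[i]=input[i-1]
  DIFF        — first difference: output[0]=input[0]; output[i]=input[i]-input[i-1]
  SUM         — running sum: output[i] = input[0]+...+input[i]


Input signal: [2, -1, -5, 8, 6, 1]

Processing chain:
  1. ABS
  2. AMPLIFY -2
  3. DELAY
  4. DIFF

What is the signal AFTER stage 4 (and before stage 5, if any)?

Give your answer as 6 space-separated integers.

Input: [2, -1, -5, 8, 6, 1]
Stage 1 (ABS): |2|=2, |-1|=1, |-5|=5, |8|=8, |6|=6, |1|=1 -> [2, 1, 5, 8, 6, 1]
Stage 2 (AMPLIFY -2): 2*-2=-4, 1*-2=-2, 5*-2=-10, 8*-2=-16, 6*-2=-12, 1*-2=-2 -> [-4, -2, -10, -16, -12, -2]
Stage 3 (DELAY): [0, -4, -2, -10, -16, -12] = [0, -4, -2, -10, -16, -12] -> [0, -4, -2, -10, -16, -12]
Stage 4 (DIFF): s[0]=0, -4-0=-4, -2--4=2, -10--2=-8, -16--10=-6, -12--16=4 -> [0, -4, 2, -8, -6, 4]

Answer: 0 -4 2 -8 -6 4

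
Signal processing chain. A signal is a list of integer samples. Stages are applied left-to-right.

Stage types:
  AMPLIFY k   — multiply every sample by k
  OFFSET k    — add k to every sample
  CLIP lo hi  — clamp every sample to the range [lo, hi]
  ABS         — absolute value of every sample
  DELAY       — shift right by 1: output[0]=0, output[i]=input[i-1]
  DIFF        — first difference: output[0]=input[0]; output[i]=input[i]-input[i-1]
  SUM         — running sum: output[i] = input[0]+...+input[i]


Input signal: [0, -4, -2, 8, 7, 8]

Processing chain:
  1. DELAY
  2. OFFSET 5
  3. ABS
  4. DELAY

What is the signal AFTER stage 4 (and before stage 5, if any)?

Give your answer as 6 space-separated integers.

Input: [0, -4, -2, 8, 7, 8]
Stage 1 (DELAY): [0, 0, -4, -2, 8, 7] = [0, 0, -4, -2, 8, 7] -> [0, 0, -4, -2, 8, 7]
Stage 2 (OFFSET 5): 0+5=5, 0+5=5, -4+5=1, -2+5=3, 8+5=13, 7+5=12 -> [5, 5, 1, 3, 13, 12]
Stage 3 (ABS): |5|=5, |5|=5, |1|=1, |3|=3, |13|=13, |12|=12 -> [5, 5, 1, 3, 13, 12]
Stage 4 (DELAY): [0, 5, 5, 1, 3, 13] = [0, 5, 5, 1, 3, 13] -> [0, 5, 5, 1, 3, 13]

Answer: 0 5 5 1 3 13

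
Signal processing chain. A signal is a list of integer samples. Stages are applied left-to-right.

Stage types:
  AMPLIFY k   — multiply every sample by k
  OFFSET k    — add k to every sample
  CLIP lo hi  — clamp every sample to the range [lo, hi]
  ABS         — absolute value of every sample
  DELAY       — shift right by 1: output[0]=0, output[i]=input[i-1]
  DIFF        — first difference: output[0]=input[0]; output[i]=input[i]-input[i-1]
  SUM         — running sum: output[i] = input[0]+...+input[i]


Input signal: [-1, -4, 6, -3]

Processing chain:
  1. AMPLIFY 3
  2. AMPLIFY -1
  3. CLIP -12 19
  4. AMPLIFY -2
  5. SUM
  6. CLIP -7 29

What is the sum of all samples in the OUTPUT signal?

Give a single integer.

Input: [-1, -4, 6, -3]
Stage 1 (AMPLIFY 3): -1*3=-3, -4*3=-12, 6*3=18, -3*3=-9 -> [-3, -12, 18, -9]
Stage 2 (AMPLIFY -1): -3*-1=3, -12*-1=12, 18*-1=-18, -9*-1=9 -> [3, 12, -18, 9]
Stage 3 (CLIP -12 19): clip(3,-12,19)=3, clip(12,-12,19)=12, clip(-18,-12,19)=-12, clip(9,-12,19)=9 -> [3, 12, -12, 9]
Stage 4 (AMPLIFY -2): 3*-2=-6, 12*-2=-24, -12*-2=24, 9*-2=-18 -> [-6, -24, 24, -18]
Stage 5 (SUM): sum[0..0]=-6, sum[0..1]=-30, sum[0..2]=-6, sum[0..3]=-24 -> [-6, -30, -6, -24]
Stage 6 (CLIP -7 29): clip(-6,-7,29)=-6, clip(-30,-7,29)=-7, clip(-6,-7,29)=-6, clip(-24,-7,29)=-7 -> [-6, -7, -6, -7]
Output sum: -26

Answer: -26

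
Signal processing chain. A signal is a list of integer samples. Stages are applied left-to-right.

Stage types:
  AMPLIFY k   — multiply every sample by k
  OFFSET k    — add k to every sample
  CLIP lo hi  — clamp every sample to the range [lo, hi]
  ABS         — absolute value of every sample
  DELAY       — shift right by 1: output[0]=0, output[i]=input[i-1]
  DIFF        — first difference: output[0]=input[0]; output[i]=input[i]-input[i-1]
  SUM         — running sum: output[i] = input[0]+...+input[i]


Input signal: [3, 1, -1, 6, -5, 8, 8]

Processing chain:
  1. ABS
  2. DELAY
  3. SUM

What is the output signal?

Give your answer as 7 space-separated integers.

Answer: 0 3 4 5 11 16 24

Derivation:
Input: [3, 1, -1, 6, -5, 8, 8]
Stage 1 (ABS): |3|=3, |1|=1, |-1|=1, |6|=6, |-5|=5, |8|=8, |8|=8 -> [3, 1, 1, 6, 5, 8, 8]
Stage 2 (DELAY): [0, 3, 1, 1, 6, 5, 8] = [0, 3, 1, 1, 6, 5, 8] -> [0, 3, 1, 1, 6, 5, 8]
Stage 3 (SUM): sum[0..0]=0, sum[0..1]=3, sum[0..2]=4, sum[0..3]=5, sum[0..4]=11, sum[0..5]=16, sum[0..6]=24 -> [0, 3, 4, 5, 11, 16, 24]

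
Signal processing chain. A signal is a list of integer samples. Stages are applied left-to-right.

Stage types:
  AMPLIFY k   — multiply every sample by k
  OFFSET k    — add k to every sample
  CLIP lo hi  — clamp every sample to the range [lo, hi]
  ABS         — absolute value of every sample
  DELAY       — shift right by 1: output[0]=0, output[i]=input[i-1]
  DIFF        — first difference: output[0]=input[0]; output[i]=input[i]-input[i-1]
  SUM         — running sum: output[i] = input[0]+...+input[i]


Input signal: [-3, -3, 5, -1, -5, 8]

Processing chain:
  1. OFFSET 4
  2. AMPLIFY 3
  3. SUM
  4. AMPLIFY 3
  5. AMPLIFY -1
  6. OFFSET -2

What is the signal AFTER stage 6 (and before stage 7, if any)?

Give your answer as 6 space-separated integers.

Answer: -11 -20 -101 -128 -119 -227

Derivation:
Input: [-3, -3, 5, -1, -5, 8]
Stage 1 (OFFSET 4): -3+4=1, -3+4=1, 5+4=9, -1+4=3, -5+4=-1, 8+4=12 -> [1, 1, 9, 3, -1, 12]
Stage 2 (AMPLIFY 3): 1*3=3, 1*3=3, 9*3=27, 3*3=9, -1*3=-3, 12*3=36 -> [3, 3, 27, 9, -3, 36]
Stage 3 (SUM): sum[0..0]=3, sum[0..1]=6, sum[0..2]=33, sum[0..3]=42, sum[0..4]=39, sum[0..5]=75 -> [3, 6, 33, 42, 39, 75]
Stage 4 (AMPLIFY 3): 3*3=9, 6*3=18, 33*3=99, 42*3=126, 39*3=117, 75*3=225 -> [9, 18, 99, 126, 117, 225]
Stage 5 (AMPLIFY -1): 9*-1=-9, 18*-1=-18, 99*-1=-99, 126*-1=-126, 117*-1=-117, 225*-1=-225 -> [-9, -18, -99, -126, -117, -225]
Stage 6 (OFFSET -2): -9+-2=-11, -18+-2=-20, -99+-2=-101, -126+-2=-128, -117+-2=-119, -225+-2=-227 -> [-11, -20, -101, -128, -119, -227]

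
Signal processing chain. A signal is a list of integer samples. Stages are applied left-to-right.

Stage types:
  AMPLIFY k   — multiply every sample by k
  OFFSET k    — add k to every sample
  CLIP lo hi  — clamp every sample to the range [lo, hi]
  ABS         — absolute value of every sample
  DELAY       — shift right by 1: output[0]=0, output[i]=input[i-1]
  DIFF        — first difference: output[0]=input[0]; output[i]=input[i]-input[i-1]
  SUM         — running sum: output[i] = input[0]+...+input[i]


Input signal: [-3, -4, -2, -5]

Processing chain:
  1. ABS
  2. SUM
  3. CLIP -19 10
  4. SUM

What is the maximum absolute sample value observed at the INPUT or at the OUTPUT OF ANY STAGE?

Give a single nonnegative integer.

Answer: 29

Derivation:
Input: [-3, -4, -2, -5] (max |s|=5)
Stage 1 (ABS): |-3|=3, |-4|=4, |-2|=2, |-5|=5 -> [3, 4, 2, 5] (max |s|=5)
Stage 2 (SUM): sum[0..0]=3, sum[0..1]=7, sum[0..2]=9, sum[0..3]=14 -> [3, 7, 9, 14] (max |s|=14)
Stage 3 (CLIP -19 10): clip(3,-19,10)=3, clip(7,-19,10)=7, clip(9,-19,10)=9, clip(14,-19,10)=10 -> [3, 7, 9, 10] (max |s|=10)
Stage 4 (SUM): sum[0..0]=3, sum[0..1]=10, sum[0..2]=19, sum[0..3]=29 -> [3, 10, 19, 29] (max |s|=29)
Overall max amplitude: 29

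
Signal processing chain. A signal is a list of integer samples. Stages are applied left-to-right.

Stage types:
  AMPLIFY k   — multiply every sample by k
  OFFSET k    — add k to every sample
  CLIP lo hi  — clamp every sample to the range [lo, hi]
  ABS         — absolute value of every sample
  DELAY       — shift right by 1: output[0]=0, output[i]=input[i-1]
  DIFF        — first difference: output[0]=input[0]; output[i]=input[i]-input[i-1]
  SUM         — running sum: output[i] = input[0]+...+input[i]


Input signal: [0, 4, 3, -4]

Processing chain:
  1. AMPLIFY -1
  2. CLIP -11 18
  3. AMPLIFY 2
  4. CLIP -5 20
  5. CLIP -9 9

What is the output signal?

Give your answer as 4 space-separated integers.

Answer: 0 -5 -5 8

Derivation:
Input: [0, 4, 3, -4]
Stage 1 (AMPLIFY -1): 0*-1=0, 4*-1=-4, 3*-1=-3, -4*-1=4 -> [0, -4, -3, 4]
Stage 2 (CLIP -11 18): clip(0,-11,18)=0, clip(-4,-11,18)=-4, clip(-3,-11,18)=-3, clip(4,-11,18)=4 -> [0, -4, -3, 4]
Stage 3 (AMPLIFY 2): 0*2=0, -4*2=-8, -3*2=-6, 4*2=8 -> [0, -8, -6, 8]
Stage 4 (CLIP -5 20): clip(0,-5,20)=0, clip(-8,-5,20)=-5, clip(-6,-5,20)=-5, clip(8,-5,20)=8 -> [0, -5, -5, 8]
Stage 5 (CLIP -9 9): clip(0,-9,9)=0, clip(-5,-9,9)=-5, clip(-5,-9,9)=-5, clip(8,-9,9)=8 -> [0, -5, -5, 8]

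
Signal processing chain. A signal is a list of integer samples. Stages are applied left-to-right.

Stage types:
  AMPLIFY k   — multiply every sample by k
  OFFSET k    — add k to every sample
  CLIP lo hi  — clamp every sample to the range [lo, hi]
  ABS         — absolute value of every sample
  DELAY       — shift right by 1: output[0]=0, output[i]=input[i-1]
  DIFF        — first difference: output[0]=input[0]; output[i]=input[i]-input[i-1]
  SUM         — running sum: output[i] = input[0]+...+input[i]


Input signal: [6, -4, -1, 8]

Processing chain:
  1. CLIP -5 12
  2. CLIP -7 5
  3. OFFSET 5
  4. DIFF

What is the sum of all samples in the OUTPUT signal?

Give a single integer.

Answer: 10

Derivation:
Input: [6, -4, -1, 8]
Stage 1 (CLIP -5 12): clip(6,-5,12)=6, clip(-4,-5,12)=-4, clip(-1,-5,12)=-1, clip(8,-5,12)=8 -> [6, -4, -1, 8]
Stage 2 (CLIP -7 5): clip(6,-7,5)=5, clip(-4,-7,5)=-4, clip(-1,-7,5)=-1, clip(8,-7,5)=5 -> [5, -4, -1, 5]
Stage 3 (OFFSET 5): 5+5=10, -4+5=1, -1+5=4, 5+5=10 -> [10, 1, 4, 10]
Stage 4 (DIFF): s[0]=10, 1-10=-9, 4-1=3, 10-4=6 -> [10, -9, 3, 6]
Output sum: 10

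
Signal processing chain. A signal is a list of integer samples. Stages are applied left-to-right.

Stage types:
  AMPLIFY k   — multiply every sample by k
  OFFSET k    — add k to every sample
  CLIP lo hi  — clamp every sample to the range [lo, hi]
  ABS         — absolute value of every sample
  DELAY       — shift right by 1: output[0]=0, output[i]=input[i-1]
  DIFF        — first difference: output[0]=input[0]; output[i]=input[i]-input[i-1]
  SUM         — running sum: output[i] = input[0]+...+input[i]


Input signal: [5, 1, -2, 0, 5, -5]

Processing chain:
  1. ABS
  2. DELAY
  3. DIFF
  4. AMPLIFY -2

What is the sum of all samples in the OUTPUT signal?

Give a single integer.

Answer: -10

Derivation:
Input: [5, 1, -2, 0, 5, -5]
Stage 1 (ABS): |5|=5, |1|=1, |-2|=2, |0|=0, |5|=5, |-5|=5 -> [5, 1, 2, 0, 5, 5]
Stage 2 (DELAY): [0, 5, 1, 2, 0, 5] = [0, 5, 1, 2, 0, 5] -> [0, 5, 1, 2, 0, 5]
Stage 3 (DIFF): s[0]=0, 5-0=5, 1-5=-4, 2-1=1, 0-2=-2, 5-0=5 -> [0, 5, -4, 1, -2, 5]
Stage 4 (AMPLIFY -2): 0*-2=0, 5*-2=-10, -4*-2=8, 1*-2=-2, -2*-2=4, 5*-2=-10 -> [0, -10, 8, -2, 4, -10]
Output sum: -10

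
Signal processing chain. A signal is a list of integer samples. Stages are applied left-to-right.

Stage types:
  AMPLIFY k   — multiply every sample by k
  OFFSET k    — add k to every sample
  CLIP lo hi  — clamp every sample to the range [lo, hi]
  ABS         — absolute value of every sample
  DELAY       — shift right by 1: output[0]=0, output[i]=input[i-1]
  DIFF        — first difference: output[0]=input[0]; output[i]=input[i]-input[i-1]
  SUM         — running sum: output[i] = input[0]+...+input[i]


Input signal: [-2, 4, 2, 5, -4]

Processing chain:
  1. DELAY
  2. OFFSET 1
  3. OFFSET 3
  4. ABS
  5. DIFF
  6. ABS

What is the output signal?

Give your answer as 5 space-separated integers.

Answer: 4 2 6 2 3

Derivation:
Input: [-2, 4, 2, 5, -4]
Stage 1 (DELAY): [0, -2, 4, 2, 5] = [0, -2, 4, 2, 5] -> [0, -2, 4, 2, 5]
Stage 2 (OFFSET 1): 0+1=1, -2+1=-1, 4+1=5, 2+1=3, 5+1=6 -> [1, -1, 5, 3, 6]
Stage 3 (OFFSET 3): 1+3=4, -1+3=2, 5+3=8, 3+3=6, 6+3=9 -> [4, 2, 8, 6, 9]
Stage 4 (ABS): |4|=4, |2|=2, |8|=8, |6|=6, |9|=9 -> [4, 2, 8, 6, 9]
Stage 5 (DIFF): s[0]=4, 2-4=-2, 8-2=6, 6-8=-2, 9-6=3 -> [4, -2, 6, -2, 3]
Stage 6 (ABS): |4|=4, |-2|=2, |6|=6, |-2|=2, |3|=3 -> [4, 2, 6, 2, 3]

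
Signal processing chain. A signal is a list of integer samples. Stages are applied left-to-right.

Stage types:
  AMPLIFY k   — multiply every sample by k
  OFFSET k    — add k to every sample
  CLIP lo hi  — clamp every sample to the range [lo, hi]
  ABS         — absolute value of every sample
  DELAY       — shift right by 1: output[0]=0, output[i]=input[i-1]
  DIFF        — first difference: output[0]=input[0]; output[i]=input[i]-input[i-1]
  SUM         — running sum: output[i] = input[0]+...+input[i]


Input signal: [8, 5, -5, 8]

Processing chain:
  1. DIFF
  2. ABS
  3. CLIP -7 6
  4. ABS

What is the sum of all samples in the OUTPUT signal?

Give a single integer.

Input: [8, 5, -5, 8]
Stage 1 (DIFF): s[0]=8, 5-8=-3, -5-5=-10, 8--5=13 -> [8, -3, -10, 13]
Stage 2 (ABS): |8|=8, |-3|=3, |-10|=10, |13|=13 -> [8, 3, 10, 13]
Stage 3 (CLIP -7 6): clip(8,-7,6)=6, clip(3,-7,6)=3, clip(10,-7,6)=6, clip(13,-7,6)=6 -> [6, 3, 6, 6]
Stage 4 (ABS): |6|=6, |3|=3, |6|=6, |6|=6 -> [6, 3, 6, 6]
Output sum: 21

Answer: 21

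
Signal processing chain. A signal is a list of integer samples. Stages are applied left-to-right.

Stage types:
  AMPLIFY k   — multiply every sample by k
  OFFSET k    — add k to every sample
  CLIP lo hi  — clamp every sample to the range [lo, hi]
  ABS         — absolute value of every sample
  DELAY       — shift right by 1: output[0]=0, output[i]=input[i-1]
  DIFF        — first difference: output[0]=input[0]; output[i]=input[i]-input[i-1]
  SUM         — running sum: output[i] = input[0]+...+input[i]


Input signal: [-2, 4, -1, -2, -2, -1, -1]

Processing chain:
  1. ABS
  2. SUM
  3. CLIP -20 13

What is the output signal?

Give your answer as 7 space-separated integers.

Input: [-2, 4, -1, -2, -2, -1, -1]
Stage 1 (ABS): |-2|=2, |4|=4, |-1|=1, |-2|=2, |-2|=2, |-1|=1, |-1|=1 -> [2, 4, 1, 2, 2, 1, 1]
Stage 2 (SUM): sum[0..0]=2, sum[0..1]=6, sum[0..2]=7, sum[0..3]=9, sum[0..4]=11, sum[0..5]=12, sum[0..6]=13 -> [2, 6, 7, 9, 11, 12, 13]
Stage 3 (CLIP -20 13): clip(2,-20,13)=2, clip(6,-20,13)=6, clip(7,-20,13)=7, clip(9,-20,13)=9, clip(11,-20,13)=11, clip(12,-20,13)=12, clip(13,-20,13)=13 -> [2, 6, 7, 9, 11, 12, 13]

Answer: 2 6 7 9 11 12 13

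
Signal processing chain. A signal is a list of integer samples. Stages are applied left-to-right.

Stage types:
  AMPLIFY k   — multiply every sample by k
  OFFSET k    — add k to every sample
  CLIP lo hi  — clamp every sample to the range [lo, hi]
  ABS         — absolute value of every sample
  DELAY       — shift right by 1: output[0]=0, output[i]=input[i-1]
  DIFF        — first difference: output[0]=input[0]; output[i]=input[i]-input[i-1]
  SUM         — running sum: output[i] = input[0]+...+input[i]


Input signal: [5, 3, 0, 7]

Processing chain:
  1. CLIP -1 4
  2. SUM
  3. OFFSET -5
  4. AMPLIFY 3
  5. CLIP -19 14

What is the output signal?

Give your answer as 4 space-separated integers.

Answer: -3 6 6 14

Derivation:
Input: [5, 3, 0, 7]
Stage 1 (CLIP -1 4): clip(5,-1,4)=4, clip(3,-1,4)=3, clip(0,-1,4)=0, clip(7,-1,4)=4 -> [4, 3, 0, 4]
Stage 2 (SUM): sum[0..0]=4, sum[0..1]=7, sum[0..2]=7, sum[0..3]=11 -> [4, 7, 7, 11]
Stage 3 (OFFSET -5): 4+-5=-1, 7+-5=2, 7+-5=2, 11+-5=6 -> [-1, 2, 2, 6]
Stage 4 (AMPLIFY 3): -1*3=-3, 2*3=6, 2*3=6, 6*3=18 -> [-3, 6, 6, 18]
Stage 5 (CLIP -19 14): clip(-3,-19,14)=-3, clip(6,-19,14)=6, clip(6,-19,14)=6, clip(18,-19,14)=14 -> [-3, 6, 6, 14]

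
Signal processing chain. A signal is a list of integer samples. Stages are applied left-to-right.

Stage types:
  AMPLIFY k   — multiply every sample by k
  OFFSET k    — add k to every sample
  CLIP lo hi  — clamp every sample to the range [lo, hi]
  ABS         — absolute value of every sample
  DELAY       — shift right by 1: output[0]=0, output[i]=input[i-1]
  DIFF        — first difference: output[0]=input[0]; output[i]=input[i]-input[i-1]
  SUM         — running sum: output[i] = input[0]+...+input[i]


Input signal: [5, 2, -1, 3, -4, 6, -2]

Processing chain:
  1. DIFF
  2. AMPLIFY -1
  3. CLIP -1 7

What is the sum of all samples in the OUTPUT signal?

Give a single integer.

Input: [5, 2, -1, 3, -4, 6, -2]
Stage 1 (DIFF): s[0]=5, 2-5=-3, -1-2=-3, 3--1=4, -4-3=-7, 6--4=10, -2-6=-8 -> [5, -3, -3, 4, -7, 10, -8]
Stage 2 (AMPLIFY -1): 5*-1=-5, -3*-1=3, -3*-1=3, 4*-1=-4, -7*-1=7, 10*-1=-10, -8*-1=8 -> [-5, 3, 3, -4, 7, -10, 8]
Stage 3 (CLIP -1 7): clip(-5,-1,7)=-1, clip(3,-1,7)=3, clip(3,-1,7)=3, clip(-4,-1,7)=-1, clip(7,-1,7)=7, clip(-10,-1,7)=-1, clip(8,-1,7)=7 -> [-1, 3, 3, -1, 7, -1, 7]
Output sum: 17

Answer: 17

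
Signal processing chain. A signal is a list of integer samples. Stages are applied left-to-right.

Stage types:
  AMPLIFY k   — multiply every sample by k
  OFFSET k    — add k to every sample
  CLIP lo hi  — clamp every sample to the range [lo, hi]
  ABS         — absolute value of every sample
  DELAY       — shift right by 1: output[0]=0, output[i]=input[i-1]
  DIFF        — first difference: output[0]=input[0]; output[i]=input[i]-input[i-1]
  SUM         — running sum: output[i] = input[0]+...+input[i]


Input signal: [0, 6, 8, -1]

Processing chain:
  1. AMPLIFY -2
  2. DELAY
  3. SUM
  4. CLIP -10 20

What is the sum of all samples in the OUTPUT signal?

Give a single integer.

Input: [0, 6, 8, -1]
Stage 1 (AMPLIFY -2): 0*-2=0, 6*-2=-12, 8*-2=-16, -1*-2=2 -> [0, -12, -16, 2]
Stage 2 (DELAY): [0, 0, -12, -16] = [0, 0, -12, -16] -> [0, 0, -12, -16]
Stage 3 (SUM): sum[0..0]=0, sum[0..1]=0, sum[0..2]=-12, sum[0..3]=-28 -> [0, 0, -12, -28]
Stage 4 (CLIP -10 20): clip(0,-10,20)=0, clip(0,-10,20)=0, clip(-12,-10,20)=-10, clip(-28,-10,20)=-10 -> [0, 0, -10, -10]
Output sum: -20

Answer: -20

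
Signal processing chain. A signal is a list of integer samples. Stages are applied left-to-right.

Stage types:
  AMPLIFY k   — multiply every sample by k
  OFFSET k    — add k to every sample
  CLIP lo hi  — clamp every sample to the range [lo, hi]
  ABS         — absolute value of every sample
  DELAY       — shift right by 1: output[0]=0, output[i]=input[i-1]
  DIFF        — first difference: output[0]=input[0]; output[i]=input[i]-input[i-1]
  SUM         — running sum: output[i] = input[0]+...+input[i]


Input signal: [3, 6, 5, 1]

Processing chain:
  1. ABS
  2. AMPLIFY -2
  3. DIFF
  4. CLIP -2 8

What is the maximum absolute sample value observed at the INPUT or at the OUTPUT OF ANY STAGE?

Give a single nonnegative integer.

Input: [3, 6, 5, 1] (max |s|=6)
Stage 1 (ABS): |3|=3, |6|=6, |5|=5, |1|=1 -> [3, 6, 5, 1] (max |s|=6)
Stage 2 (AMPLIFY -2): 3*-2=-6, 6*-2=-12, 5*-2=-10, 1*-2=-2 -> [-6, -12, -10, -2] (max |s|=12)
Stage 3 (DIFF): s[0]=-6, -12--6=-6, -10--12=2, -2--10=8 -> [-6, -6, 2, 8] (max |s|=8)
Stage 4 (CLIP -2 8): clip(-6,-2,8)=-2, clip(-6,-2,8)=-2, clip(2,-2,8)=2, clip(8,-2,8)=8 -> [-2, -2, 2, 8] (max |s|=8)
Overall max amplitude: 12

Answer: 12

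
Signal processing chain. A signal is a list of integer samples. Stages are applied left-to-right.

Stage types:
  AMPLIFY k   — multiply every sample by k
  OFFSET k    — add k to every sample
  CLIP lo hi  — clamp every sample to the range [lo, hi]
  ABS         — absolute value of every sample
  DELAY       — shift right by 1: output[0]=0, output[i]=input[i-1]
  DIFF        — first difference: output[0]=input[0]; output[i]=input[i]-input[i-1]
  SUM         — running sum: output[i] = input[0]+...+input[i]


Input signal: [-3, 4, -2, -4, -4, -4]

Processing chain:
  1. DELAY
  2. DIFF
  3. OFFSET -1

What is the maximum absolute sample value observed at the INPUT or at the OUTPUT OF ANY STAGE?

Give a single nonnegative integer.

Input: [-3, 4, -2, -4, -4, -4] (max |s|=4)
Stage 1 (DELAY): [0, -3, 4, -2, -4, -4] = [0, -3, 4, -2, -4, -4] -> [0, -3, 4, -2, -4, -4] (max |s|=4)
Stage 2 (DIFF): s[0]=0, -3-0=-3, 4--3=7, -2-4=-6, -4--2=-2, -4--4=0 -> [0, -3, 7, -6, -2, 0] (max |s|=7)
Stage 3 (OFFSET -1): 0+-1=-1, -3+-1=-4, 7+-1=6, -6+-1=-7, -2+-1=-3, 0+-1=-1 -> [-1, -4, 6, -7, -3, -1] (max |s|=7)
Overall max amplitude: 7

Answer: 7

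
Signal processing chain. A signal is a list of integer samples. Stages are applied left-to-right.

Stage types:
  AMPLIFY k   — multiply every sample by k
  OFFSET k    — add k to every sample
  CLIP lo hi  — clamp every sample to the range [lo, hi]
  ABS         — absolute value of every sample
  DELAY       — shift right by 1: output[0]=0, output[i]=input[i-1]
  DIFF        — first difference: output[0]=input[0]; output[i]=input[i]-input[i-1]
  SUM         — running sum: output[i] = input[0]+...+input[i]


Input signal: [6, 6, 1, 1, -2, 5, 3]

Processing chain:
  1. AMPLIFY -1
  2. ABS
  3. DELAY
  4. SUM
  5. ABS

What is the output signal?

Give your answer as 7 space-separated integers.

Answer: 0 6 12 13 14 16 21

Derivation:
Input: [6, 6, 1, 1, -2, 5, 3]
Stage 1 (AMPLIFY -1): 6*-1=-6, 6*-1=-6, 1*-1=-1, 1*-1=-1, -2*-1=2, 5*-1=-5, 3*-1=-3 -> [-6, -6, -1, -1, 2, -5, -3]
Stage 2 (ABS): |-6|=6, |-6|=6, |-1|=1, |-1|=1, |2|=2, |-5|=5, |-3|=3 -> [6, 6, 1, 1, 2, 5, 3]
Stage 3 (DELAY): [0, 6, 6, 1, 1, 2, 5] = [0, 6, 6, 1, 1, 2, 5] -> [0, 6, 6, 1, 1, 2, 5]
Stage 4 (SUM): sum[0..0]=0, sum[0..1]=6, sum[0..2]=12, sum[0..3]=13, sum[0..4]=14, sum[0..5]=16, sum[0..6]=21 -> [0, 6, 12, 13, 14, 16, 21]
Stage 5 (ABS): |0|=0, |6|=6, |12|=12, |13|=13, |14|=14, |16|=16, |21|=21 -> [0, 6, 12, 13, 14, 16, 21]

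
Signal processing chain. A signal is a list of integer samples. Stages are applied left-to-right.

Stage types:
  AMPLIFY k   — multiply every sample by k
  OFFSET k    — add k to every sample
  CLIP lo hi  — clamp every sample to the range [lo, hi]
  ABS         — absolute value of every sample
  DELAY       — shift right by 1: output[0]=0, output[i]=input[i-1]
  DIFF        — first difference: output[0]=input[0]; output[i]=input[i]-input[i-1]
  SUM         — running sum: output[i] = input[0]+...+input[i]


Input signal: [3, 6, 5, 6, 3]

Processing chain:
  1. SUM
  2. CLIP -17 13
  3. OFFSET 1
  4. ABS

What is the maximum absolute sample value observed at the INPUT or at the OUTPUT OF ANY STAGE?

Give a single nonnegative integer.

Input: [3, 6, 5, 6, 3] (max |s|=6)
Stage 1 (SUM): sum[0..0]=3, sum[0..1]=9, sum[0..2]=14, sum[0..3]=20, sum[0..4]=23 -> [3, 9, 14, 20, 23] (max |s|=23)
Stage 2 (CLIP -17 13): clip(3,-17,13)=3, clip(9,-17,13)=9, clip(14,-17,13)=13, clip(20,-17,13)=13, clip(23,-17,13)=13 -> [3, 9, 13, 13, 13] (max |s|=13)
Stage 3 (OFFSET 1): 3+1=4, 9+1=10, 13+1=14, 13+1=14, 13+1=14 -> [4, 10, 14, 14, 14] (max |s|=14)
Stage 4 (ABS): |4|=4, |10|=10, |14|=14, |14|=14, |14|=14 -> [4, 10, 14, 14, 14] (max |s|=14)
Overall max amplitude: 23

Answer: 23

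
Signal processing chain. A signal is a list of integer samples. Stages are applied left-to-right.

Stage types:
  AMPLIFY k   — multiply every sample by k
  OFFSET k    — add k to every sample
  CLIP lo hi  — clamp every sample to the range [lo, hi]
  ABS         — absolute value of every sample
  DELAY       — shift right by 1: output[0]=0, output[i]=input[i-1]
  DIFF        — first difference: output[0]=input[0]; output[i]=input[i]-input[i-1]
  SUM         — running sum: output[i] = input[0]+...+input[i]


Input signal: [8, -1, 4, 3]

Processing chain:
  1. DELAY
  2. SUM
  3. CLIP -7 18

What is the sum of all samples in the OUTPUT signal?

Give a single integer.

Input: [8, -1, 4, 3]
Stage 1 (DELAY): [0, 8, -1, 4] = [0, 8, -1, 4] -> [0, 8, -1, 4]
Stage 2 (SUM): sum[0..0]=0, sum[0..1]=8, sum[0..2]=7, sum[0..3]=11 -> [0, 8, 7, 11]
Stage 3 (CLIP -7 18): clip(0,-7,18)=0, clip(8,-7,18)=8, clip(7,-7,18)=7, clip(11,-7,18)=11 -> [0, 8, 7, 11]
Output sum: 26

Answer: 26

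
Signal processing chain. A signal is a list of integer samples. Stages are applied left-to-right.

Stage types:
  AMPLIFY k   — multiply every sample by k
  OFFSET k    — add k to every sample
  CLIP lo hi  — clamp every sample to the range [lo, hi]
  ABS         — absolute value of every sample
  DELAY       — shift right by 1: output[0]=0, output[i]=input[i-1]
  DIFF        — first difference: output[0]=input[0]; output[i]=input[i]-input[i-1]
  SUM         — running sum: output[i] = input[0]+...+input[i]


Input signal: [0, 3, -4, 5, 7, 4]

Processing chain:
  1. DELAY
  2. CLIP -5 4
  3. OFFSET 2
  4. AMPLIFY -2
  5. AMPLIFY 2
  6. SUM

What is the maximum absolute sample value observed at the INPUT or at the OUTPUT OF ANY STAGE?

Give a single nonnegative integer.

Answer: 76

Derivation:
Input: [0, 3, -4, 5, 7, 4] (max |s|=7)
Stage 1 (DELAY): [0, 0, 3, -4, 5, 7] = [0, 0, 3, -4, 5, 7] -> [0, 0, 3, -4, 5, 7] (max |s|=7)
Stage 2 (CLIP -5 4): clip(0,-5,4)=0, clip(0,-5,4)=0, clip(3,-5,4)=3, clip(-4,-5,4)=-4, clip(5,-5,4)=4, clip(7,-5,4)=4 -> [0, 0, 3, -4, 4, 4] (max |s|=4)
Stage 3 (OFFSET 2): 0+2=2, 0+2=2, 3+2=5, -4+2=-2, 4+2=6, 4+2=6 -> [2, 2, 5, -2, 6, 6] (max |s|=6)
Stage 4 (AMPLIFY -2): 2*-2=-4, 2*-2=-4, 5*-2=-10, -2*-2=4, 6*-2=-12, 6*-2=-12 -> [-4, -4, -10, 4, -12, -12] (max |s|=12)
Stage 5 (AMPLIFY 2): -4*2=-8, -4*2=-8, -10*2=-20, 4*2=8, -12*2=-24, -12*2=-24 -> [-8, -8, -20, 8, -24, -24] (max |s|=24)
Stage 6 (SUM): sum[0..0]=-8, sum[0..1]=-16, sum[0..2]=-36, sum[0..3]=-28, sum[0..4]=-52, sum[0..5]=-76 -> [-8, -16, -36, -28, -52, -76] (max |s|=76)
Overall max amplitude: 76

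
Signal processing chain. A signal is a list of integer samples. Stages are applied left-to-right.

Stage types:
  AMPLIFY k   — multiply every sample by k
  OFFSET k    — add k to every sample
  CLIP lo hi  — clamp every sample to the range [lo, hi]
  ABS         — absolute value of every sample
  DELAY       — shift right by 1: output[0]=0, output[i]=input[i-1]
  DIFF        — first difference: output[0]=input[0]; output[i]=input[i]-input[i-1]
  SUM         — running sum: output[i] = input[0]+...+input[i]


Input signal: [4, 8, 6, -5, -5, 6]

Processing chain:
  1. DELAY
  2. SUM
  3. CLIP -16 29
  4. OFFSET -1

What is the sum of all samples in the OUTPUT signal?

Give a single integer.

Answer: 49

Derivation:
Input: [4, 8, 6, -5, -5, 6]
Stage 1 (DELAY): [0, 4, 8, 6, -5, -5] = [0, 4, 8, 6, -5, -5] -> [0, 4, 8, 6, -5, -5]
Stage 2 (SUM): sum[0..0]=0, sum[0..1]=4, sum[0..2]=12, sum[0..3]=18, sum[0..4]=13, sum[0..5]=8 -> [0, 4, 12, 18, 13, 8]
Stage 3 (CLIP -16 29): clip(0,-16,29)=0, clip(4,-16,29)=4, clip(12,-16,29)=12, clip(18,-16,29)=18, clip(13,-16,29)=13, clip(8,-16,29)=8 -> [0, 4, 12, 18, 13, 8]
Stage 4 (OFFSET -1): 0+-1=-1, 4+-1=3, 12+-1=11, 18+-1=17, 13+-1=12, 8+-1=7 -> [-1, 3, 11, 17, 12, 7]
Output sum: 49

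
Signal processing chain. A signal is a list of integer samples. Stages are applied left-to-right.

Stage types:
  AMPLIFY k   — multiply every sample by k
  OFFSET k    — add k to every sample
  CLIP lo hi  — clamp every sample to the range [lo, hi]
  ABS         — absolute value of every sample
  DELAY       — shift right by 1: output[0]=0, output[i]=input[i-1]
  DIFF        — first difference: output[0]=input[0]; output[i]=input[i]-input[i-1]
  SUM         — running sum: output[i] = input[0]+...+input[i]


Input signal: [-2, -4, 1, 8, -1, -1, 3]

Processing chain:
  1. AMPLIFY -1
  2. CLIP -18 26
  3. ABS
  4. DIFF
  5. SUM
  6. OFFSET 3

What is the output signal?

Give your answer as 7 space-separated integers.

Input: [-2, -4, 1, 8, -1, -1, 3]
Stage 1 (AMPLIFY -1): -2*-1=2, -4*-1=4, 1*-1=-1, 8*-1=-8, -1*-1=1, -1*-1=1, 3*-1=-3 -> [2, 4, -1, -8, 1, 1, -3]
Stage 2 (CLIP -18 26): clip(2,-18,26)=2, clip(4,-18,26)=4, clip(-1,-18,26)=-1, clip(-8,-18,26)=-8, clip(1,-18,26)=1, clip(1,-18,26)=1, clip(-3,-18,26)=-3 -> [2, 4, -1, -8, 1, 1, -3]
Stage 3 (ABS): |2|=2, |4|=4, |-1|=1, |-8|=8, |1|=1, |1|=1, |-3|=3 -> [2, 4, 1, 8, 1, 1, 3]
Stage 4 (DIFF): s[0]=2, 4-2=2, 1-4=-3, 8-1=7, 1-8=-7, 1-1=0, 3-1=2 -> [2, 2, -3, 7, -7, 0, 2]
Stage 5 (SUM): sum[0..0]=2, sum[0..1]=4, sum[0..2]=1, sum[0..3]=8, sum[0..4]=1, sum[0..5]=1, sum[0..6]=3 -> [2, 4, 1, 8, 1, 1, 3]
Stage 6 (OFFSET 3): 2+3=5, 4+3=7, 1+3=4, 8+3=11, 1+3=4, 1+3=4, 3+3=6 -> [5, 7, 4, 11, 4, 4, 6]

Answer: 5 7 4 11 4 4 6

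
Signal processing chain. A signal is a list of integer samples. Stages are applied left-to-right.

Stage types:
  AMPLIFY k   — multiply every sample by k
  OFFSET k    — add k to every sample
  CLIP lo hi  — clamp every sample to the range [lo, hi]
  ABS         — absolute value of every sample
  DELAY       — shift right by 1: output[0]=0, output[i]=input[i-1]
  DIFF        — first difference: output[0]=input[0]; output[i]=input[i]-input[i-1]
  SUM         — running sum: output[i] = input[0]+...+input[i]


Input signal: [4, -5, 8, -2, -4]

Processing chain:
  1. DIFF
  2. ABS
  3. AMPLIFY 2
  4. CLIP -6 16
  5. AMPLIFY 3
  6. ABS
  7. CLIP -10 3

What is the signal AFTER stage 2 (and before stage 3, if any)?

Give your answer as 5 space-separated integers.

Answer: 4 9 13 10 2

Derivation:
Input: [4, -5, 8, -2, -4]
Stage 1 (DIFF): s[0]=4, -5-4=-9, 8--5=13, -2-8=-10, -4--2=-2 -> [4, -9, 13, -10, -2]
Stage 2 (ABS): |4|=4, |-9|=9, |13|=13, |-10|=10, |-2|=2 -> [4, 9, 13, 10, 2]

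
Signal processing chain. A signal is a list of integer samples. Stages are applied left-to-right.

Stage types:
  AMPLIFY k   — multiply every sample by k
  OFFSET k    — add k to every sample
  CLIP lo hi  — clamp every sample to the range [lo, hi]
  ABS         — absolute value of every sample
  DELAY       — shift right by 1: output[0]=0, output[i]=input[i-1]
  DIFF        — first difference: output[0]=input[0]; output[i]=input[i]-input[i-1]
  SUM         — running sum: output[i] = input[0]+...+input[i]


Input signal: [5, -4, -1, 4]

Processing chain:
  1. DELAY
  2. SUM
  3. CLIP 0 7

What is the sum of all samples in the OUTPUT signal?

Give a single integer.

Answer: 6

Derivation:
Input: [5, -4, -1, 4]
Stage 1 (DELAY): [0, 5, -4, -1] = [0, 5, -4, -1] -> [0, 5, -4, -1]
Stage 2 (SUM): sum[0..0]=0, sum[0..1]=5, sum[0..2]=1, sum[0..3]=0 -> [0, 5, 1, 0]
Stage 3 (CLIP 0 7): clip(0,0,7)=0, clip(5,0,7)=5, clip(1,0,7)=1, clip(0,0,7)=0 -> [0, 5, 1, 0]
Output sum: 6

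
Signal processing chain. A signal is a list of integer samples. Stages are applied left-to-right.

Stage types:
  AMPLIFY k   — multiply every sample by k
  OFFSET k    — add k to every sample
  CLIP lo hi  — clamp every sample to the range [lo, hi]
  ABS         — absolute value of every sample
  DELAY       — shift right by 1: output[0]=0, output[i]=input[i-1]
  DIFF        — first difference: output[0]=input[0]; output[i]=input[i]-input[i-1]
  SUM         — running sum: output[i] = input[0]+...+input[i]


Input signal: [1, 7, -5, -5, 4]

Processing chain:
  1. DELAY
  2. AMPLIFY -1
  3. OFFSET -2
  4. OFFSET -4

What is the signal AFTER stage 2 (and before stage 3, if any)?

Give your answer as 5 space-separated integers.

Input: [1, 7, -5, -5, 4]
Stage 1 (DELAY): [0, 1, 7, -5, -5] = [0, 1, 7, -5, -5] -> [0, 1, 7, -5, -5]
Stage 2 (AMPLIFY -1): 0*-1=0, 1*-1=-1, 7*-1=-7, -5*-1=5, -5*-1=5 -> [0, -1, -7, 5, 5]

Answer: 0 -1 -7 5 5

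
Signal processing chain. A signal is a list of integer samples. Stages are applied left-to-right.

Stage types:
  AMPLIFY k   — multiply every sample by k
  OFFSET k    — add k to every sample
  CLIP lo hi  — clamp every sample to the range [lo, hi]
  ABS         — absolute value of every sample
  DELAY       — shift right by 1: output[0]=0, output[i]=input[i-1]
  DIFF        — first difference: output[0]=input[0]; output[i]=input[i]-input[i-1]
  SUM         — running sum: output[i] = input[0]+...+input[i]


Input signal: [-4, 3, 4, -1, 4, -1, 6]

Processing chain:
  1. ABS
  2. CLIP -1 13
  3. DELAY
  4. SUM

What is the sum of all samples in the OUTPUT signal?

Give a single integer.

Input: [-4, 3, 4, -1, 4, -1, 6]
Stage 1 (ABS): |-4|=4, |3|=3, |4|=4, |-1|=1, |4|=4, |-1|=1, |6|=6 -> [4, 3, 4, 1, 4, 1, 6]
Stage 2 (CLIP -1 13): clip(4,-1,13)=4, clip(3,-1,13)=3, clip(4,-1,13)=4, clip(1,-1,13)=1, clip(4,-1,13)=4, clip(1,-1,13)=1, clip(6,-1,13)=6 -> [4, 3, 4, 1, 4, 1, 6]
Stage 3 (DELAY): [0, 4, 3, 4, 1, 4, 1] = [0, 4, 3, 4, 1, 4, 1] -> [0, 4, 3, 4, 1, 4, 1]
Stage 4 (SUM): sum[0..0]=0, sum[0..1]=4, sum[0..2]=7, sum[0..3]=11, sum[0..4]=12, sum[0..5]=16, sum[0..6]=17 -> [0, 4, 7, 11, 12, 16, 17]
Output sum: 67

Answer: 67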